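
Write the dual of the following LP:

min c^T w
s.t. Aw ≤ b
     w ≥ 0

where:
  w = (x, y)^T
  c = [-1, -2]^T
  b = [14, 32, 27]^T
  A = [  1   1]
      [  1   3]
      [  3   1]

Primal min cᵀx s.t. Ax ≤ b, x ≥ 0  →  Dual max −bᵀy s.t. Aᵀy ≥ −c, y ≥ 0.

Maximize: z = -14y1 - 32y2 - 27y3

Subject to:
  y1 + y2 + 3y3 ≥ 1
  y1 + 3y2 + y3 ≥ 2
  y1, y2, y3 ≥ 0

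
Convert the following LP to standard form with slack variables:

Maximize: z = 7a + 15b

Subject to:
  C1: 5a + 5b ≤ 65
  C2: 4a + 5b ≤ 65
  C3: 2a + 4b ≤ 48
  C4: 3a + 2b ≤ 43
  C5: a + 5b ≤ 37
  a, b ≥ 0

max z = 7a + 15b

s.t.
  5a + 5b + s1 = 65
  4a + 5b + s2 = 65
  2a + 4b + s3 = 48
  3a + 2b + s4 = 43
  a + 5b + s5 = 37
  a, b, s1, s2, s3, s4, s5 ≥ 0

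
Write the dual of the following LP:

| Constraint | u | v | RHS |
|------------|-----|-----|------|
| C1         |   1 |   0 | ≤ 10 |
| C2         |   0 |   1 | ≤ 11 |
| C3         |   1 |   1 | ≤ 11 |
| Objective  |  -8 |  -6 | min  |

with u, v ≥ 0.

Primal min cᵀx s.t. Ax ≤ b, x ≥ 0  →  Dual max −bᵀy s.t. Aᵀy ≥ −c, y ≥ 0.

Maximize: z = -10y1 - 11y2 - 11y3

Subject to:
  y1 + y3 ≥ 8
  y2 + y3 ≥ 6
  y1, y2, y3 ≥ 0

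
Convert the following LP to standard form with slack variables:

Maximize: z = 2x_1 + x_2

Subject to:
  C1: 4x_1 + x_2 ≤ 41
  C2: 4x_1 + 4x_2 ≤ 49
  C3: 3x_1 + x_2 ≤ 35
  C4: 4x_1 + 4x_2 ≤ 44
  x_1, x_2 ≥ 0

max z = 2x_1 + x_2

s.t.
  4x_1 + x_2 + s1 = 41
  4x_1 + 4x_2 + s2 = 49
  3x_1 + x_2 + s3 = 35
  4x_1 + 4x_2 + s4 = 44
  x_1, x_2, s1, s2, s3, s4 ≥ 0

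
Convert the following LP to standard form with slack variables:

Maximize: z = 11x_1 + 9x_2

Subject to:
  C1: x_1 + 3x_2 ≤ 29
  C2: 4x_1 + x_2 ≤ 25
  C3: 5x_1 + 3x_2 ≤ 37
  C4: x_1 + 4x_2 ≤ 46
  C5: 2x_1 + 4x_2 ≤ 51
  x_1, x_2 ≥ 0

max z = 11x_1 + 9x_2

s.t.
  x_1 + 3x_2 + s1 = 29
  4x_1 + x_2 + s2 = 25
  5x_1 + 3x_2 + s3 = 37
  x_1 + 4x_2 + s4 = 46
  2x_1 + 4x_2 + s5 = 51
  x_1, x_2, s1, s2, s3, s4, s5 ≥ 0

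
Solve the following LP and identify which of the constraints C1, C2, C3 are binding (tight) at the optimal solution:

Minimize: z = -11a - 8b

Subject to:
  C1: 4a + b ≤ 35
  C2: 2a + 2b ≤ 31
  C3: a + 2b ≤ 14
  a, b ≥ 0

At a = 8, b = 3, compute slack b - a·x for each constraint:
  C1: 35 − 35 = 0  (binding)
  C2: 31 − 22 = 9  (slack)
  C3: 14 − 14 = 0  (binding)

Optimal: a = 8, b = 3
Binding: C1, C3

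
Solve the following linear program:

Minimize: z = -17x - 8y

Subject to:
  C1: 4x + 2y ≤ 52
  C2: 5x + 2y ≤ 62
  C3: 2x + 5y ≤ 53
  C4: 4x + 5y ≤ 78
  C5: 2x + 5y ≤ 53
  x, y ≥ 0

Evaluate the objective at each vertex of the feasible region:
  z(0, 0) = 0
  z(12.4, 0) = -210.8
  z(10, 6) = -218  ←
  z(9.625, 6.75) = -217.6
  z(0, 10.6) = -84.8
The minimum is at x = 10, y = 6.

x = 10, y = 6, z = -218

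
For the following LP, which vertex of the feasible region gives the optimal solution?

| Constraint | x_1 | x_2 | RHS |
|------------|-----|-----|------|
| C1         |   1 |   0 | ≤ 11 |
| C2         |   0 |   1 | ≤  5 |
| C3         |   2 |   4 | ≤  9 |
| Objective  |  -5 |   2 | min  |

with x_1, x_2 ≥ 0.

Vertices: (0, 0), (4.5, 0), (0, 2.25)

Evaluate the objective at each vertex of the feasible region:
  z(0, 0) = 0
  z(4.5, 0) = -22.5  ←
  z(0, 2.25) = 4.5
The minimum is at x_1 = 4.5, x_2 = 0.

(4.5, 0)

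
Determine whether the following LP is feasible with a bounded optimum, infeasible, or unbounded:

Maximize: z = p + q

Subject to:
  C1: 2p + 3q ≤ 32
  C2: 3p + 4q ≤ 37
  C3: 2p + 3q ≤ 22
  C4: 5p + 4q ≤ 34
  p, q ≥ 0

Feasible with a bounded optimal solution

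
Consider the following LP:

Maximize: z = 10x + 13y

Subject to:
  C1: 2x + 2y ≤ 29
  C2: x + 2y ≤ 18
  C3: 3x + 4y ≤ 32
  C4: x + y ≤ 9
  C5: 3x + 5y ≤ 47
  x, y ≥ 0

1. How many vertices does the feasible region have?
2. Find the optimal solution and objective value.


1. 4
2. x = 4, y = 5, z = 105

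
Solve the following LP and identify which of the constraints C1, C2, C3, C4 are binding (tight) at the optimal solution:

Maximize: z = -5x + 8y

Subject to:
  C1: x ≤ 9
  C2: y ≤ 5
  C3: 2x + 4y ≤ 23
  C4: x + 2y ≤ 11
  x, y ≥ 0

At x = 0, y = 5, compute slack b - a·x for each constraint:
  C1: 9 − 0 = 9  (slack)
  C2: 5 − 5 = 0  (binding)
  C3: 23 − 20 = 3  (slack)
  C4: 11 − 10 = 1  (slack)

Optimal: x = 0, y = 5
Binding: C2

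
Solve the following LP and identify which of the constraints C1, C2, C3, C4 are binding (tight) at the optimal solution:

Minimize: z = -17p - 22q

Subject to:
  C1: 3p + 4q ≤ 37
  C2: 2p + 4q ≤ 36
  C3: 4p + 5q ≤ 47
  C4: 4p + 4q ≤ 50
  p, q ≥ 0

At p = 3, q = 7, compute slack b - a·x for each constraint:
  C1: 37 − 37 = 0  (binding)
  C2: 36 − 34 = 2  (slack)
  C3: 47 − 47 = 0  (binding)
  C4: 50 − 40 = 10  (slack)

Optimal: p = 3, q = 7
Binding: C1, C3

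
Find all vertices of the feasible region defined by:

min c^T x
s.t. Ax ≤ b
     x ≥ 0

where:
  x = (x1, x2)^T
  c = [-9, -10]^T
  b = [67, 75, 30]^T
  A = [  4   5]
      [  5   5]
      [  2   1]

(0, 0), (15, 0), (8, 7), (0, 13.4)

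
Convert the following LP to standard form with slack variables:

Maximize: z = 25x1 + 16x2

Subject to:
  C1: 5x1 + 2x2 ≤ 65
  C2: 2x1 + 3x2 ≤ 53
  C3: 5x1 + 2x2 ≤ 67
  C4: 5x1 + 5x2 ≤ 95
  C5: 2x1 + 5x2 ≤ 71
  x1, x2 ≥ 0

max z = 25x1 + 16x2

s.t.
  5x1 + 2x2 + s1 = 65
  2x1 + 3x2 + s2 = 53
  5x1 + 2x2 + s3 = 67
  5x1 + 5x2 + s4 = 95
  2x1 + 5x2 + s5 = 71
  x1, x2, s1, s2, s3, s4, s5 ≥ 0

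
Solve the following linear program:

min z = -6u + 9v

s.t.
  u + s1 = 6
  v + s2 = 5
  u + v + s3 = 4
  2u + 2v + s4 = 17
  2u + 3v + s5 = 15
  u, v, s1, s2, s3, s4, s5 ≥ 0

Evaluate the objective at each vertex of the feasible region:
  z(0, 0) = 0
  z(4, 0) = -24  ←
  z(0, 4) = 36
The minimum is at u = 4, v = 0.

u = 4, v = 0, z = -24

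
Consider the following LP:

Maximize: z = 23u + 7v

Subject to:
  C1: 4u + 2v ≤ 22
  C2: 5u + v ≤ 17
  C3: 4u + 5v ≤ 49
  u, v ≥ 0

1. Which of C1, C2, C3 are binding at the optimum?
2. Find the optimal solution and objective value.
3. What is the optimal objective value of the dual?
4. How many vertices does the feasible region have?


1. C1, C2
2. u = 2, v = 7, z = 95
3. 95
4. 5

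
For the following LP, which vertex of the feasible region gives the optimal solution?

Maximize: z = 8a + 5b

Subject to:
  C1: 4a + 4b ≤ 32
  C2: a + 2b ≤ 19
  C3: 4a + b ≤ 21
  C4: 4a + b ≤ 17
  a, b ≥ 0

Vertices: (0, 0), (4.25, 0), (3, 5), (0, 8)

Evaluate the objective at each vertex of the feasible region:
  z(0, 0) = 0
  z(4.25, 0) = 34
  z(3, 5) = 49  ←
  z(0, 8) = 40
The maximum is at a = 3, b = 5.

(3, 5)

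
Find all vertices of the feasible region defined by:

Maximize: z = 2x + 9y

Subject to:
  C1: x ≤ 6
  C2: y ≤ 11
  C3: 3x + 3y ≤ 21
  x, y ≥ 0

(0, 0), (6, 0), (6, 1), (0, 7)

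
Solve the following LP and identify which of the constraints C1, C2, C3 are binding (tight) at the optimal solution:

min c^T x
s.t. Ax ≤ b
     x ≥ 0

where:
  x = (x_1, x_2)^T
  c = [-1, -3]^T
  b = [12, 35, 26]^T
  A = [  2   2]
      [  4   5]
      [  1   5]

At x_1 = 1, x_2 = 5, compute slack b - a·x for each constraint:
  C1: 12 − 12 = 0  (binding)
  C2: 35 − 29 = 6  (slack)
  C3: 26 − 26 = 0  (binding)

Optimal: x_1 = 1, x_2 = 5
Binding: C1, C3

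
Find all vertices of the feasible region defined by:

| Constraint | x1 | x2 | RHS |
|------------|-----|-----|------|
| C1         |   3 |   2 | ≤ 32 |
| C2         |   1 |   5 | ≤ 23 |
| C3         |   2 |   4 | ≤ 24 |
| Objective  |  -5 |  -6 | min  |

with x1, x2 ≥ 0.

(0, 0), (10.67, 0), (10, 1), (4.667, 3.667), (0, 4.6)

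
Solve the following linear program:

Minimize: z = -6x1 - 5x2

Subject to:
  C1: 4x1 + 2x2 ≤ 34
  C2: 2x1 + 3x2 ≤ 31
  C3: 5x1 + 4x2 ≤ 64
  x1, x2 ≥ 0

Evaluate the objective at each vertex of the feasible region:
  z(0, 0) = 0
  z(8.5, 0) = -51
  z(5, 7) = -65  ←
  z(0, 10.33) = -51.67
The minimum is at x1 = 5, x2 = 7.

x1 = 5, x2 = 7, z = -65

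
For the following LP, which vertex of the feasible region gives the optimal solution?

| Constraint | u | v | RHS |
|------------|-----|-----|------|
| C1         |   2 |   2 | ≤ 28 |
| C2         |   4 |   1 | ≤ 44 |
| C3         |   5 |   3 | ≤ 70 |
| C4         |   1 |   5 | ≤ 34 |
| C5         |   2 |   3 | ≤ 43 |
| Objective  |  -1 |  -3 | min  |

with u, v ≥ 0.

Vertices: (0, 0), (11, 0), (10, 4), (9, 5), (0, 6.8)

Evaluate the objective at each vertex of the feasible region:
  z(0, 0) = 0
  z(11, 0) = -11
  z(10, 4) = -22
  z(9, 5) = -24  ←
  z(0, 6.8) = -20.4
The minimum is at u = 9, v = 5.

(9, 5)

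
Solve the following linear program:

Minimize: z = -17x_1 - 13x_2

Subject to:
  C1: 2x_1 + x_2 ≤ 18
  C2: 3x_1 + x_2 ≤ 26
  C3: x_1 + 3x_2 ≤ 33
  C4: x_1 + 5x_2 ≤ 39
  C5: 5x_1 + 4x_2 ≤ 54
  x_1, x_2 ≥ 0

Evaluate the objective at each vertex of the feasible region:
  z(0, 0) = 0
  z(8.667, 0) = -147.3
  z(8, 2) = -162
  z(6, 6) = -180  ←
  z(5.429, 6.714) = -179.6
  z(0, 7.8) = -101.4
The minimum is at x_1 = 6, x_2 = 6.

x_1 = 6, x_2 = 6, z = -180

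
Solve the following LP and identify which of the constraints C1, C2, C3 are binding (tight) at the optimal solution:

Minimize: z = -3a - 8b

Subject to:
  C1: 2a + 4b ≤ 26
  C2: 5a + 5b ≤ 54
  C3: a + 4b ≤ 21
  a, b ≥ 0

At a = 5, b = 4, compute slack b - a·x for each constraint:
  C1: 26 − 26 = 0  (binding)
  C2: 54 − 45 = 9  (slack)
  C3: 21 − 21 = 0  (binding)

Optimal: a = 5, b = 4
Binding: C1, C3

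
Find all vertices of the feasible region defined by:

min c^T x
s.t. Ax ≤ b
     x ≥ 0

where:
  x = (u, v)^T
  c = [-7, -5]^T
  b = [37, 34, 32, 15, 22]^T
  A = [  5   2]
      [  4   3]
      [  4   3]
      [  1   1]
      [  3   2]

(0, 0), (7.333, 0), (2, 8), (0, 10.67)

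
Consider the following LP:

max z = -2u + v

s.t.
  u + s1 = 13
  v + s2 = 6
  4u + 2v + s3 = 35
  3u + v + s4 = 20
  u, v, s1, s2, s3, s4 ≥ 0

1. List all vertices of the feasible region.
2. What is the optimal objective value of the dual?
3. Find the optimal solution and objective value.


1. (0, 0), (6.667, 0), (4.667, 6), (0, 6)
2. 6
3. u = 0, v = 6, z = 6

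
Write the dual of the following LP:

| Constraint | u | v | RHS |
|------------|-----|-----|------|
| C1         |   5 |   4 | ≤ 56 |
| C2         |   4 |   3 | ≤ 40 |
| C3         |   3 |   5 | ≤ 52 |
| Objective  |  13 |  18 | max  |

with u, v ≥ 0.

Primal max cᵀx s.t. Ax ≤ b, x ≥ 0  →  Dual min bᵀy s.t. Aᵀy ≥ c, y ≥ 0.

Minimize: z = 56y1 + 40y2 + 52y3

Subject to:
  5y1 + 4y2 + 3y3 ≥ 13
  4y1 + 3y2 + 5y3 ≥ 18
  y1, y2, y3 ≥ 0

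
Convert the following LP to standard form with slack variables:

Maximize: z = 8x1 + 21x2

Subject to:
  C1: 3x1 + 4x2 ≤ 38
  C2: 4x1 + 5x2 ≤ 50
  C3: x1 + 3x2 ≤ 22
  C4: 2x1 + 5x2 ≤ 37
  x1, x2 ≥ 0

max z = 8x1 + 21x2

s.t.
  3x1 + 4x2 + s1 = 38
  4x1 + 5x2 + s2 = 50
  x1 + 3x2 + s3 = 22
  2x1 + 5x2 + s4 = 37
  x1, x2, s1, s2, s3, s4 ≥ 0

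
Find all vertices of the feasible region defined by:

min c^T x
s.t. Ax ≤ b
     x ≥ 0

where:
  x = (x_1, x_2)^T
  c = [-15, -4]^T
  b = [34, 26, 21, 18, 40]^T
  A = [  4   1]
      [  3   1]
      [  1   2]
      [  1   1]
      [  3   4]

(0, 0), (8.5, 0), (8, 2), (7.111, 4.667), (0, 10)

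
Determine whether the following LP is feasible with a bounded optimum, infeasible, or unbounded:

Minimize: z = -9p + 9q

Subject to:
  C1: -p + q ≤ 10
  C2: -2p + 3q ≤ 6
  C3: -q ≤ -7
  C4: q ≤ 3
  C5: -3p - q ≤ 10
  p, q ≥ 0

Infeasible (no feasible solution exists)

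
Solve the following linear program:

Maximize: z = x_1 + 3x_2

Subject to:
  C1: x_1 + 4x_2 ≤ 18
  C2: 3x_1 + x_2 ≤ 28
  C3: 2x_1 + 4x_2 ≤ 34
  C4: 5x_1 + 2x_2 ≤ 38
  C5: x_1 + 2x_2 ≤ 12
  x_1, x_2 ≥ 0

Evaluate the objective at each vertex of the feasible region:
  z(0, 0) = 0
  z(7.6, 0) = 7.6
  z(6.5, 2.75) = 14.75
  z(6, 3) = 15  ←
  z(0, 4.5) = 13.5
The maximum is at x_1 = 6, x_2 = 3.

x_1 = 6, x_2 = 3, z = 15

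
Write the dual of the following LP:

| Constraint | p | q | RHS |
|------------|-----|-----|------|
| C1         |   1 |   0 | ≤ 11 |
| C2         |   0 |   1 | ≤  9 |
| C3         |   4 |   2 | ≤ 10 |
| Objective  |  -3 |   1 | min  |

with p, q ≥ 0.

Primal min cᵀx s.t. Ax ≤ b, x ≥ 0  →  Dual max −bᵀy s.t. Aᵀy ≥ −c, y ≥ 0.

Maximize: z = -11y1 - 9y2 - 10y3

Subject to:
  y1 + 4y3 ≥ 3
  y2 + 2y3 ≥ -1
  y1, y2, y3 ≥ 0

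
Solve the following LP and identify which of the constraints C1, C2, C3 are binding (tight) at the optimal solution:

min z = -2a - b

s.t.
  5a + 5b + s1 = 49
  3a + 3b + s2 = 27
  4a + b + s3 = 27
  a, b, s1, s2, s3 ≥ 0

At a = 6, b = 3, compute slack b - a·x for each constraint:
  C1: 49 − 45 = 4  (slack)
  C2: 27 − 27 = 0  (binding)
  C3: 27 − 27 = 0  (binding)

Optimal: a = 6, b = 3
Binding: C2, C3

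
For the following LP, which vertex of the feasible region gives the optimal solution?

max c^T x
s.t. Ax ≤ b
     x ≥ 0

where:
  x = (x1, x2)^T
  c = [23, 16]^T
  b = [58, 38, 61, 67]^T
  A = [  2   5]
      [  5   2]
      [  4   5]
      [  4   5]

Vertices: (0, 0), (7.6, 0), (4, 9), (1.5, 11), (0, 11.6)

Evaluate the objective at each vertex of the feasible region:
  z(0, 0) = 0
  z(7.6, 0) = 174.8
  z(4, 9) = 236  ←
  z(1.5, 11) = 210.5
  z(0, 11.6) = 185.6
The maximum is at x1 = 4, x2 = 9.

(4, 9)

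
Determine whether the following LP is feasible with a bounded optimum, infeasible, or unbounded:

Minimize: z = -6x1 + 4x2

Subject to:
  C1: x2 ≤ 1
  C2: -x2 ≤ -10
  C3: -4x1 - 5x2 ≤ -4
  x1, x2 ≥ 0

Infeasible (no feasible solution exists)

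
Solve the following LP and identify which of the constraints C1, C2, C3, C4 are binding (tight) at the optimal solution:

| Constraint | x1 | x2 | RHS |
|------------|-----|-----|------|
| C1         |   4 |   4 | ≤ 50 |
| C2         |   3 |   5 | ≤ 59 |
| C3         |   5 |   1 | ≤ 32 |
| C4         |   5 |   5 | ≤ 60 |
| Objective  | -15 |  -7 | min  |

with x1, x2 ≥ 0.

At x1 = 5, x2 = 7, compute slack b - a·x for each constraint:
  C1: 50 − 48 = 2  (slack)
  C2: 59 − 50 = 9  (slack)
  C3: 32 − 32 = 0  (binding)
  C4: 60 − 60 = 0  (binding)

Optimal: x1 = 5, x2 = 7
Binding: C3, C4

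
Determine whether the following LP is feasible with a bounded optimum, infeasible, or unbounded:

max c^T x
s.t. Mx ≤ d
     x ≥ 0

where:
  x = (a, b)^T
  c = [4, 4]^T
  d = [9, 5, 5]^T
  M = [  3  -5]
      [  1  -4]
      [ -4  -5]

Unbounded (objective can increase without bound)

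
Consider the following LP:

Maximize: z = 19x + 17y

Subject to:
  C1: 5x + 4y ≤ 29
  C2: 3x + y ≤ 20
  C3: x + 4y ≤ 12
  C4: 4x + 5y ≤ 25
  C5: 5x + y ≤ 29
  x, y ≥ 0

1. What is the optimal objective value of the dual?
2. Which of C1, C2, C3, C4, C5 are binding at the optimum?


1. 112
2. C1, C4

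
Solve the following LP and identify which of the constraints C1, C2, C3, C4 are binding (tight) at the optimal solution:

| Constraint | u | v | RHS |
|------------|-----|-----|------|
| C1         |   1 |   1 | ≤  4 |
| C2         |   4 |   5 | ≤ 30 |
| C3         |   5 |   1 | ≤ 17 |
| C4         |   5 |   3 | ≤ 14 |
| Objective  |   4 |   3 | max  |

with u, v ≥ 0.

At u = 1, v = 3, compute slack b - a·x for each constraint:
  C1: 4 − 4 = 0  (binding)
  C2: 30 − 19 = 11  (slack)
  C3: 17 − 8 = 9  (slack)
  C4: 14 − 14 = 0  (binding)

Optimal: u = 1, v = 3
Binding: C1, C4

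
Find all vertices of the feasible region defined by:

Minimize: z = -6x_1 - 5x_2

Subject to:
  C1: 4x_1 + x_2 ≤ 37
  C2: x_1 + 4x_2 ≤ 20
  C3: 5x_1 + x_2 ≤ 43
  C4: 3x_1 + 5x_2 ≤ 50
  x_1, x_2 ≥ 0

(0, 0), (8.6, 0), (8, 3), (0, 5)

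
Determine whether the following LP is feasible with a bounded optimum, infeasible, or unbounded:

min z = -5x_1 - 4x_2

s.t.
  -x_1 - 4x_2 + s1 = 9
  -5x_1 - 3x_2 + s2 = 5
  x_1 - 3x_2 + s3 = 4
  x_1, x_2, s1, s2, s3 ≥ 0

Unbounded (objective can decrease without bound)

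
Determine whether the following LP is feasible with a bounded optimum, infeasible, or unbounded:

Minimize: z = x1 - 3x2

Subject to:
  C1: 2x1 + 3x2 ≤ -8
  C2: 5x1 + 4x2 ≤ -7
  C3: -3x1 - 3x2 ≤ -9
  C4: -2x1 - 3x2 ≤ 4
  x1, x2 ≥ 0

Infeasible (no feasible solution exists)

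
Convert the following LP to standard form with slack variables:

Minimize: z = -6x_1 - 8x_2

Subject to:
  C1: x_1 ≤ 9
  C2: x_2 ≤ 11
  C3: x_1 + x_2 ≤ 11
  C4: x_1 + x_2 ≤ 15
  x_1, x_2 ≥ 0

min z = -6x_1 - 8x_2

s.t.
  x_1 + s1 = 9
  x_2 + s2 = 11
  x_1 + x_2 + s3 = 11
  x_1 + x_2 + s4 = 15
  x_1, x_2, s1, s2, s3, s4 ≥ 0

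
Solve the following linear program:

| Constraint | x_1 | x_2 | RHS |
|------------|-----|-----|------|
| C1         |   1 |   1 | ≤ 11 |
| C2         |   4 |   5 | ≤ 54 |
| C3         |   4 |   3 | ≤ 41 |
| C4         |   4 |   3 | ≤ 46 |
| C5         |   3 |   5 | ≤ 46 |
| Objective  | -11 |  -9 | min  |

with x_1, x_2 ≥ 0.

Evaluate the objective at each vertex of the feasible region:
  z(0, 0) = 0
  z(10.25, 0) = -112.8
  z(8, 3) = -115  ←
  z(4.5, 6.5) = -108
  z(0, 9.2) = -82.8
The minimum is at x_1 = 8, x_2 = 3.

x_1 = 8, x_2 = 3, z = -115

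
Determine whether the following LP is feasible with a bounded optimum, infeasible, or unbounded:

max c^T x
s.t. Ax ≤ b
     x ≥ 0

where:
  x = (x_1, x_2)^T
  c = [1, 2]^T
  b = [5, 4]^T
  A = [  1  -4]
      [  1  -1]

Unbounded (objective can increase without bound)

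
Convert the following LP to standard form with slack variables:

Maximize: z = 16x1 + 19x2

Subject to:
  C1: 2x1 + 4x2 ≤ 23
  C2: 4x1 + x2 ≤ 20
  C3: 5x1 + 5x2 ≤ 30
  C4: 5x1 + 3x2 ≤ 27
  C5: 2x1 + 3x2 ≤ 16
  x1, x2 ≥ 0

max z = 16x1 + 19x2

s.t.
  2x1 + 4x2 + s1 = 23
  4x1 + x2 + s2 = 20
  5x1 + 5x2 + s3 = 30
  5x1 + 3x2 + s4 = 27
  2x1 + 3x2 + s5 = 16
  x1, x2, s1, s2, s3, s4, s5 ≥ 0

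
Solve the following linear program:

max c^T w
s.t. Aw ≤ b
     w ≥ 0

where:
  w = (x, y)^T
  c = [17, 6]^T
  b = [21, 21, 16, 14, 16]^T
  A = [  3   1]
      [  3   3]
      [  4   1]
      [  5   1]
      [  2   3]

Evaluate the objective at each vertex of the feasible region:
  z(0, 0) = 0
  z(2.8, 0) = 47.6
  z(2, 4) = 58  ←
  z(0, 5.333) = 32
The maximum is at x = 2, y = 4.

x = 2, y = 4, z = 58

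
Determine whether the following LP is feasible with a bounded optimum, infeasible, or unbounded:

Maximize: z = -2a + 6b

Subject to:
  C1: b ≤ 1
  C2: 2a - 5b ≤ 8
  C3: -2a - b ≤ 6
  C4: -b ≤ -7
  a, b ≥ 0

Infeasible (no feasible solution exists)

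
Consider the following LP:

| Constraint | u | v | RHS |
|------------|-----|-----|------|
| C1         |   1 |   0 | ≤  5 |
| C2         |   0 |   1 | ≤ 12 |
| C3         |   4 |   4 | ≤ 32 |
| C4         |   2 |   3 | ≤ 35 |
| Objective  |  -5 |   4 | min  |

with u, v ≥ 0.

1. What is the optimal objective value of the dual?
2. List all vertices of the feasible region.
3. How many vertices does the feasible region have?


1. -25
2. (0, 0), (5, 0), (5, 3), (0, 8)
3. 4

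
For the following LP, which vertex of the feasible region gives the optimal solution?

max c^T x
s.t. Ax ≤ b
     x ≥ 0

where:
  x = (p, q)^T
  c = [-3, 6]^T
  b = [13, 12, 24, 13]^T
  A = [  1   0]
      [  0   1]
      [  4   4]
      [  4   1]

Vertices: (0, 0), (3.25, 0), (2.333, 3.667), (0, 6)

Evaluate the objective at each vertex of the feasible region:
  z(0, 0) = 0
  z(3.25, 0) = -9.75
  z(2.333, 3.667) = 15
  z(0, 6) = 36  ←
The maximum is at p = 0, q = 6.

(0, 6)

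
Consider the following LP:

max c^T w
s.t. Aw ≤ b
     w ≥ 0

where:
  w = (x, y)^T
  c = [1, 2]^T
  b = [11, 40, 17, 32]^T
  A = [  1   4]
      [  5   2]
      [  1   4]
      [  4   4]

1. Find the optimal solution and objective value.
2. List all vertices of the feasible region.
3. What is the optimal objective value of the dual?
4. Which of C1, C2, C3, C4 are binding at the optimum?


1. x = 7, y = 1, z = 9
2. (0, 0), (8, 0), (7, 1), (0, 2.75)
3. 9
4. C1, C4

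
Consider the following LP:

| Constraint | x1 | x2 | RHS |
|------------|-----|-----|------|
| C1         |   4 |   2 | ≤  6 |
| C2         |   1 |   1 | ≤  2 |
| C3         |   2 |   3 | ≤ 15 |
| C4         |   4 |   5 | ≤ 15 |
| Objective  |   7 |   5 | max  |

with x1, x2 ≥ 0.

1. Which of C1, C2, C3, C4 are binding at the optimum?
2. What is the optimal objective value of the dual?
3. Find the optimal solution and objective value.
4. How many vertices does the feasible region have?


1. C1, C2
2. 12
3. x1 = 1, x2 = 1, z = 12
4. 4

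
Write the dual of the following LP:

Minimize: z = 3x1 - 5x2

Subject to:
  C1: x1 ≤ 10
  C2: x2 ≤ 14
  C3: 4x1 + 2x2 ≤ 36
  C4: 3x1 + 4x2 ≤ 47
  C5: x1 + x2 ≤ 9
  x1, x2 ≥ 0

Primal min cᵀx s.t. Ax ≤ b, x ≥ 0  →  Dual max −bᵀy s.t. Aᵀy ≥ −c, y ≥ 0.

Maximize: z = -10y1 - 14y2 - 36y3 - 47y4 - 9y5

Subject to:
  y1 + 4y3 + 3y4 + y5 ≥ -3
  y2 + 2y3 + 4y4 + y5 ≥ 5
  y1, y2, y3, y4, y5 ≥ 0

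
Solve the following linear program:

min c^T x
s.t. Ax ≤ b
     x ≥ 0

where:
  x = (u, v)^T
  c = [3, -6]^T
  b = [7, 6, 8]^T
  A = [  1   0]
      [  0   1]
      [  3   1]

Evaluate the objective at each vertex of the feasible region:
  z(0, 0) = 0
  z(2.667, 0) = 8
  z(0.6667, 6) = -34
  z(0, 6) = -36  ←
The minimum is at u = 0, v = 6.

u = 0, v = 6, z = -36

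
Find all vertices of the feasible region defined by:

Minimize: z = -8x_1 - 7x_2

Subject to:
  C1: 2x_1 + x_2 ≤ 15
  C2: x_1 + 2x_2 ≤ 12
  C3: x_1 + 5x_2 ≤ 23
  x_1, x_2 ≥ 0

(0, 0), (7.5, 0), (6, 3), (4.667, 3.667), (0, 4.6)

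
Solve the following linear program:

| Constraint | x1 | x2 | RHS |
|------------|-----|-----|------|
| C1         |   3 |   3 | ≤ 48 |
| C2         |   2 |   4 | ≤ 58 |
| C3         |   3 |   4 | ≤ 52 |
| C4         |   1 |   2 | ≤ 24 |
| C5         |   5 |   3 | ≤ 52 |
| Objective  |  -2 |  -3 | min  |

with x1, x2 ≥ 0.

Evaluate the objective at each vertex of the feasible region:
  z(0, 0) = 0
  z(10.4, 0) = -20.8
  z(4.727, 9.455) = -37.82
  z(4, 10) = -38  ←
  z(0, 12) = -36
The minimum is at x1 = 4, x2 = 10.

x1 = 4, x2 = 10, z = -38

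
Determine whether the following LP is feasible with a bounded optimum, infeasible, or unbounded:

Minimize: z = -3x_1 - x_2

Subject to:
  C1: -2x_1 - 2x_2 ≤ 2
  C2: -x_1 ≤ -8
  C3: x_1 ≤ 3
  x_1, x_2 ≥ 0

Infeasible (no feasible solution exists)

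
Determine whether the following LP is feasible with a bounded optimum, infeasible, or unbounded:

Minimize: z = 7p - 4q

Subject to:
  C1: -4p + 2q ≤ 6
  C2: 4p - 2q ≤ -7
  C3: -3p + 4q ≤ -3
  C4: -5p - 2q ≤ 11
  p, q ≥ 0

Infeasible (no feasible solution exists)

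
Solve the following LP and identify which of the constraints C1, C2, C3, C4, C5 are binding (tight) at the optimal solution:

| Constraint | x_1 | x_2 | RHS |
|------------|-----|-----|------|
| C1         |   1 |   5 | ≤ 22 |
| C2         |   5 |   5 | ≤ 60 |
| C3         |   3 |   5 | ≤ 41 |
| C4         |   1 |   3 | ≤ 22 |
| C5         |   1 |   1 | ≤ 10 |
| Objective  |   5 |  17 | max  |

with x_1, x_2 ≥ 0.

At x_1 = 7, x_2 = 3, compute slack b - a·x for each constraint:
  C1: 22 − 22 = 0  (binding)
  C2: 60 − 50 = 10  (slack)
  C3: 41 − 36 = 5  (slack)
  C4: 22 − 16 = 6  (slack)
  C5: 10 − 10 = 0  (binding)

Optimal: x_1 = 7, x_2 = 3
Binding: C1, C5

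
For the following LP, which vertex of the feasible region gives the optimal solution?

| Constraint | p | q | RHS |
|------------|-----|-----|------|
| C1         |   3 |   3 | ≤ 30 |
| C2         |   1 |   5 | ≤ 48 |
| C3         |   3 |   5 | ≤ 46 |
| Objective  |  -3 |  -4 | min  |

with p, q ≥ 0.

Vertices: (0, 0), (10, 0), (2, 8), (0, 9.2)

Evaluate the objective at each vertex of the feasible region:
  z(0, 0) = 0
  z(10, 0) = -30
  z(2, 8) = -38  ←
  z(0, 9.2) = -36.8
The minimum is at p = 2, q = 8.

(2, 8)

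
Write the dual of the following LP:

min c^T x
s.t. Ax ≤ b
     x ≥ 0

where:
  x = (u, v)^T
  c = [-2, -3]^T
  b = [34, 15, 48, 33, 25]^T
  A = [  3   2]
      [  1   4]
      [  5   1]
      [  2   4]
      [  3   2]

Primal min cᵀx s.t. Ax ≤ b, x ≥ 0  →  Dual max −bᵀy s.t. Aᵀy ≥ −c, y ≥ 0.

Maximize: z = -34y1 - 15y2 - 48y3 - 33y4 - 25y5

Subject to:
  3y1 + y2 + 5y3 + 2y4 + 3y5 ≥ 2
  2y1 + 4y2 + y3 + 4y4 + 2y5 ≥ 3
  y1, y2, y3, y4, y5 ≥ 0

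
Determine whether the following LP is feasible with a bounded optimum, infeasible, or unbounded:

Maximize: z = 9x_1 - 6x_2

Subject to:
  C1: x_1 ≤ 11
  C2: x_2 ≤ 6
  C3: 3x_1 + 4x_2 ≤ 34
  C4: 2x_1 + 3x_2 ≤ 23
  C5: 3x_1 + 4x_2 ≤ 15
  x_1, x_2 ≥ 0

Feasible with a bounded optimal solution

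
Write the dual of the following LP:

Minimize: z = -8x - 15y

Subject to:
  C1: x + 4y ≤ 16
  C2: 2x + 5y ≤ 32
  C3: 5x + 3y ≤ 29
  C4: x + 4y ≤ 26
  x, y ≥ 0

Primal min cᵀx s.t. Ax ≤ b, x ≥ 0  →  Dual max −bᵀy s.t. Aᵀy ≥ −c, y ≥ 0.

Maximize: z = -16y1 - 32y2 - 29y3 - 26y4

Subject to:
  y1 + 2y2 + 5y3 + y4 ≥ 8
  4y1 + 5y2 + 3y3 + 4y4 ≥ 15
  y1, y2, y3, y4 ≥ 0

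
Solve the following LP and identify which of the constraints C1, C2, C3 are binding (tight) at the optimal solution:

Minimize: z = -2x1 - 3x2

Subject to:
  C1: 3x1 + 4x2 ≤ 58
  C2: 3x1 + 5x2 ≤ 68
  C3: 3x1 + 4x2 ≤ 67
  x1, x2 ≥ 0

At x1 = 6, x2 = 10, compute slack b - a·x for each constraint:
  C1: 58 − 58 = 0  (binding)
  C2: 68 − 68 = 0  (binding)
  C3: 67 − 58 = 9  (slack)

Optimal: x1 = 6, x2 = 10
Binding: C1, C2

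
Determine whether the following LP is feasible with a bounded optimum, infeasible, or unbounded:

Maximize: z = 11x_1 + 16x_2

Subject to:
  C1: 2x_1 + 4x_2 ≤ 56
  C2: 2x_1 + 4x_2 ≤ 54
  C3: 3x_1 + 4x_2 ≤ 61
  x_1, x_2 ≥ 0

Feasible with a bounded optimal solution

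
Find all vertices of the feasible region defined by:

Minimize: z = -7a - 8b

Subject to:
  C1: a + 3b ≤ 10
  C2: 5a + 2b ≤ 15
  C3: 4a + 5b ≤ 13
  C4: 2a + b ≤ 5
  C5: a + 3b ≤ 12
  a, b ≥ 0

(0, 0), (2.5, 0), (2, 1), (0, 2.6)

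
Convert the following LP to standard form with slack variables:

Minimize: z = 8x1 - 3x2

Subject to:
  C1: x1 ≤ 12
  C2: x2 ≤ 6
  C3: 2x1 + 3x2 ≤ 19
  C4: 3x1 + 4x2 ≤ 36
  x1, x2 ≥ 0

min z = 8x1 - 3x2

s.t.
  x1 + s1 = 12
  x2 + s2 = 6
  2x1 + 3x2 + s3 = 19
  3x1 + 4x2 + s4 = 36
  x1, x2, s1, s2, s3, s4 ≥ 0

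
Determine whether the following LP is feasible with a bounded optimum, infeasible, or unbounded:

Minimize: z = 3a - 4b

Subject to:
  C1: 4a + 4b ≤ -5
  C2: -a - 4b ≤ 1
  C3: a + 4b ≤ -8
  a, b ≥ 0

Infeasible (no feasible solution exists)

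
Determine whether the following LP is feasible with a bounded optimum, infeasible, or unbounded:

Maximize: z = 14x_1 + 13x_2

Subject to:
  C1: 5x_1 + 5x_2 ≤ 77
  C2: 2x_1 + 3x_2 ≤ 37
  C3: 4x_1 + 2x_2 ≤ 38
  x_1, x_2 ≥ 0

Feasible with a bounded optimal solution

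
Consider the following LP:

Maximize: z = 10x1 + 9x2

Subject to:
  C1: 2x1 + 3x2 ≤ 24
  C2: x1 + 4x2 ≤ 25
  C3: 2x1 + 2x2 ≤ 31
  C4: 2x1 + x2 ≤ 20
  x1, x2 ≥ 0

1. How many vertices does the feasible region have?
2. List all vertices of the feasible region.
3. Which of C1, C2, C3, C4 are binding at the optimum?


1. 5
2. (0, 0), (10, 0), (9, 2), (4.2, 5.2), (0, 6.25)
3. C1, C4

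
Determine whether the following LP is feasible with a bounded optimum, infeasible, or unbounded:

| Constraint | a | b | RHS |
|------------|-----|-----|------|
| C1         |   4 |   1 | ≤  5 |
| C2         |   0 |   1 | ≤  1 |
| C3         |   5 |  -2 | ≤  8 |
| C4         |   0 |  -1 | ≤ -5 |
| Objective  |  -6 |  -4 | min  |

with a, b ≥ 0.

Infeasible (no feasible solution exists)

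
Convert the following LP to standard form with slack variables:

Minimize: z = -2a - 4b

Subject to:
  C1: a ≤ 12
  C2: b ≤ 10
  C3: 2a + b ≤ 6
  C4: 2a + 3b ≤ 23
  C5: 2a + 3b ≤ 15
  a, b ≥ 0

min z = -2a - 4b

s.t.
  a + s1 = 12
  b + s2 = 10
  2a + b + s3 = 6
  2a + 3b + s4 = 23
  2a + 3b + s5 = 15
  a, b, s1, s2, s3, s4, s5 ≥ 0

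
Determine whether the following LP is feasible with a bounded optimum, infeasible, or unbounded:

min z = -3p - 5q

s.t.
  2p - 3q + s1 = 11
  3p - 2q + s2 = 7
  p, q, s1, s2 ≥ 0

Unbounded (objective can decrease without bound)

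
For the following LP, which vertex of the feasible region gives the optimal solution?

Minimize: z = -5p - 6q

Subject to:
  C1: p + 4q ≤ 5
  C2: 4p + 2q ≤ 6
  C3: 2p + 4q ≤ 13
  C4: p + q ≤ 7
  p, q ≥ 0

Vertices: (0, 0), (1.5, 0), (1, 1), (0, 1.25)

Evaluate the objective at each vertex of the feasible region:
  z(0, 0) = 0
  z(1.5, 0) = -7.5
  z(1, 1) = -11  ←
  z(0, 1.25) = -7.5
The minimum is at p = 1, q = 1.

(1, 1)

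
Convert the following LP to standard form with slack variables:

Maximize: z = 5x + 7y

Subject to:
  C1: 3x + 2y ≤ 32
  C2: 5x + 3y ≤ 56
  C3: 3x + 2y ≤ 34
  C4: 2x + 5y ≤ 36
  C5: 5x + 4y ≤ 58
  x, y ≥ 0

max z = 5x + 7y

s.t.
  3x + 2y + s1 = 32
  5x + 3y + s2 = 56
  3x + 2y + s3 = 34
  2x + 5y + s4 = 36
  5x + 4y + s5 = 58
  x, y, s1, s2, s3, s4, s5 ≥ 0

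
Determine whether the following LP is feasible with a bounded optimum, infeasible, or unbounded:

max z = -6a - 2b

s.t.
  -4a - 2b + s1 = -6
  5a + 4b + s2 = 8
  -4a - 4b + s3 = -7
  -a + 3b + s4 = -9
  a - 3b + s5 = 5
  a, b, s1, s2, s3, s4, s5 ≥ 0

Infeasible (no feasible solution exists)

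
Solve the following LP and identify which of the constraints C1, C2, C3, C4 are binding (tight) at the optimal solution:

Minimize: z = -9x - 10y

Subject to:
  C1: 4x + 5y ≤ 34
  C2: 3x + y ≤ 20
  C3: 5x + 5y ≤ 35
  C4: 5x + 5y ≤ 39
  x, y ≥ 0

At x = 1, y = 6, compute slack b - a·x for each constraint:
  C1: 34 − 34 = 0  (binding)
  C2: 20 − 9 = 11  (slack)
  C3: 35 − 35 = 0  (binding)
  C4: 39 − 35 = 4  (slack)

Optimal: x = 1, y = 6
Binding: C1, C3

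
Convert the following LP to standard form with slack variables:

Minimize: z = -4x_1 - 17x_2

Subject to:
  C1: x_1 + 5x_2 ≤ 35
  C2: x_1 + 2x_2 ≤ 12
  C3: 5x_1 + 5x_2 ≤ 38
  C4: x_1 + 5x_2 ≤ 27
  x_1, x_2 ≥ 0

min z = -4x_1 - 17x_2

s.t.
  x_1 + 5x_2 + s1 = 35
  x_1 + 2x_2 + s2 = 12
  5x_1 + 5x_2 + s3 = 38
  x_1 + 5x_2 + s4 = 27
  x_1, x_2, s1, s2, s3, s4 ≥ 0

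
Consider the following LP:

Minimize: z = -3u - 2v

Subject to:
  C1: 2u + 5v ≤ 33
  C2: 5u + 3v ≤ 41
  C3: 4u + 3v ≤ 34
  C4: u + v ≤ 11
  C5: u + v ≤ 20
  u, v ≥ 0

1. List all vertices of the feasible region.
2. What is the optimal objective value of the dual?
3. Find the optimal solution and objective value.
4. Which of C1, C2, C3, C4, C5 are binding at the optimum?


1. (0, 0), (8.2, 0), (7, 2), (5.071, 4.571), (0, 6.6)
2. -25
3. u = 7, v = 2, z = -25
4. C2, C3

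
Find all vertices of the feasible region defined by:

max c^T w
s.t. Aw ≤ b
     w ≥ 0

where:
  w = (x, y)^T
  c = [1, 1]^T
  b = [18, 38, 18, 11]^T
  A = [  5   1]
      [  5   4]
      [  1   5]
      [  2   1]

(0, 0), (3.6, 0), (3, 3), (0, 3.6)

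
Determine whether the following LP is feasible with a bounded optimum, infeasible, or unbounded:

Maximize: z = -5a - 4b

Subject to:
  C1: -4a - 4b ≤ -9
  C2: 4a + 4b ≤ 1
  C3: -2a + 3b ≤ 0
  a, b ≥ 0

Infeasible (no feasible solution exists)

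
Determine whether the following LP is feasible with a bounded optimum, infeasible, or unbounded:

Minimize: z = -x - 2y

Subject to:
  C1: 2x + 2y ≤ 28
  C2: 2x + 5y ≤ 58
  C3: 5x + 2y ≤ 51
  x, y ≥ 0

Feasible with a bounded optimal solution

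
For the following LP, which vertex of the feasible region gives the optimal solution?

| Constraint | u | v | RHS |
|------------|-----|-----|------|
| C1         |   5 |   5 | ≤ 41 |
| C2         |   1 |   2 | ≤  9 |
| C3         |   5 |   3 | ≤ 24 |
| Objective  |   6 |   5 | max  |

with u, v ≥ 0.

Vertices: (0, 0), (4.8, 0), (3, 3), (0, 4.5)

Evaluate the objective at each vertex of the feasible region:
  z(0, 0) = 0
  z(4.8, 0) = 28.8
  z(3, 3) = 33  ←
  z(0, 4.5) = 22.5
The maximum is at u = 3, v = 3.

(3, 3)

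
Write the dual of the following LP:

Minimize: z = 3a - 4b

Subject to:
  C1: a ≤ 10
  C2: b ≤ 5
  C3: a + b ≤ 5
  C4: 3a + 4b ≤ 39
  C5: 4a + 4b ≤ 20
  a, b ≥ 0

Primal min cᵀx s.t. Ax ≤ b, x ≥ 0  →  Dual max −bᵀy s.t. Aᵀy ≥ −c, y ≥ 0.

Maximize: z = -10y1 - 5y2 - 5y3 - 39y4 - 20y5

Subject to:
  y1 + y3 + 3y4 + 4y5 ≥ -3
  y2 + y3 + 4y4 + 4y5 ≥ 4
  y1, y2, y3, y4, y5 ≥ 0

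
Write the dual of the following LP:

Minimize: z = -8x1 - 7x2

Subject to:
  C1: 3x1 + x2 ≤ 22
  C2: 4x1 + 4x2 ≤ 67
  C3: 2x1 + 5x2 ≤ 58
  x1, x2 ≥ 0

Primal min cᵀx s.t. Ax ≤ b, x ≥ 0  →  Dual max −bᵀy s.t. Aᵀy ≥ −c, y ≥ 0.

Maximize: z = -22y1 - 67y2 - 58y3

Subject to:
  3y1 + 4y2 + 2y3 ≥ 8
  y1 + 4y2 + 5y3 ≥ 7
  y1, y2, y3 ≥ 0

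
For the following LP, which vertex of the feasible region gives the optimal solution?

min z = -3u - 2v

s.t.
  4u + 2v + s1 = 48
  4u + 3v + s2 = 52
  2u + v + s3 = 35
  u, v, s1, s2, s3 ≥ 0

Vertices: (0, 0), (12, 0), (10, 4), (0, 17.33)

Evaluate the objective at each vertex of the feasible region:
  z(0, 0) = 0
  z(12, 0) = -36
  z(10, 4) = -38  ←
  z(0, 17.33) = -34.67
The minimum is at u = 10, v = 4.

(10, 4)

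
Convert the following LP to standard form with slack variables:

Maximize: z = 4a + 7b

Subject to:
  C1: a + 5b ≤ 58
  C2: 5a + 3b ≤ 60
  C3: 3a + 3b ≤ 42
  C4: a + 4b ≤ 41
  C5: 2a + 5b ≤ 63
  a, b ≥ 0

max z = 4a + 7b

s.t.
  a + 5b + s1 = 58
  5a + 3b + s2 = 60
  3a + 3b + s3 = 42
  a + 4b + s4 = 41
  2a + 5b + s5 = 63
  a, b, s1, s2, s3, s4, s5 ≥ 0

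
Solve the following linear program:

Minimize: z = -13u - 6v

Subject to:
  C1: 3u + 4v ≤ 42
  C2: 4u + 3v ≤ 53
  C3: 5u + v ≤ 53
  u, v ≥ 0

Evaluate the objective at each vertex of the feasible region:
  z(0, 0) = 0
  z(10.6, 0) = -137.8
  z(10, 3) = -148  ←
  z(0, 10.5) = -63
The minimum is at u = 10, v = 3.

u = 10, v = 3, z = -148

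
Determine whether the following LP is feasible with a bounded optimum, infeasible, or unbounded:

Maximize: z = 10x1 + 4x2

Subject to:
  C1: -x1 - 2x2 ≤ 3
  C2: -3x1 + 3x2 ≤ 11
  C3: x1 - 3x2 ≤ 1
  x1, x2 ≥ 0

Unbounded (objective can increase without bound)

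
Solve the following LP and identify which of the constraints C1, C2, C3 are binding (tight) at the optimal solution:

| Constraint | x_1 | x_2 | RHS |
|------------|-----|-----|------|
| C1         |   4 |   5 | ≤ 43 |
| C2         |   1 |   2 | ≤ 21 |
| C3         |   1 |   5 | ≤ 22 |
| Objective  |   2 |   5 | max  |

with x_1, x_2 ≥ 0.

At x_1 = 7, x_2 = 3, compute slack b - a·x for each constraint:
  C1: 43 − 43 = 0  (binding)
  C2: 21 − 13 = 8  (slack)
  C3: 22 − 22 = 0  (binding)

Optimal: x_1 = 7, x_2 = 3
Binding: C1, C3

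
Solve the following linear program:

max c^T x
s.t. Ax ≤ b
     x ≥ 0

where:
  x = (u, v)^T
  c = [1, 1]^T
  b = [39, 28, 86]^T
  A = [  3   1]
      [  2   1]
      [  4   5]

Evaluate the objective at each vertex of the feasible region:
  z(0, 0) = 0
  z(13, 0) = 13
  z(11, 6) = 17
  z(9, 10) = 19  ←
  z(0, 17.2) = 17.2
The maximum is at u = 9, v = 10.

u = 9, v = 10, z = 19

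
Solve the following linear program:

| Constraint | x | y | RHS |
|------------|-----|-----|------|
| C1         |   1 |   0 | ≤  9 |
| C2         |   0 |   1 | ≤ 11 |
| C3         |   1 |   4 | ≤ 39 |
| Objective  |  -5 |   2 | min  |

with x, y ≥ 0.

Evaluate the objective at each vertex of the feasible region:
  z(0, 0) = 0
  z(9, 0) = -45  ←
  z(9, 7.5) = -30
  z(0, 9.75) = 19.5
The minimum is at x = 9, y = 0.

x = 9, y = 0, z = -45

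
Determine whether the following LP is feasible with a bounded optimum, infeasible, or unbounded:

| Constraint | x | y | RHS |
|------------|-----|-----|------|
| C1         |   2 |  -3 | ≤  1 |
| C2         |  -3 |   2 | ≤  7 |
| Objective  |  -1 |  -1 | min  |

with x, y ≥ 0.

Unbounded (objective can decrease without bound)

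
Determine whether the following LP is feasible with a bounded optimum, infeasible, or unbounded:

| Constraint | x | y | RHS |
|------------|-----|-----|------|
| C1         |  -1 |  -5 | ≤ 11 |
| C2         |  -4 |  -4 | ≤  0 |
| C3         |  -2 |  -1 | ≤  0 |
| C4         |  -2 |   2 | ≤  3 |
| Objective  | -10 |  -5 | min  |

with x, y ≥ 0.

Unbounded (objective can decrease without bound)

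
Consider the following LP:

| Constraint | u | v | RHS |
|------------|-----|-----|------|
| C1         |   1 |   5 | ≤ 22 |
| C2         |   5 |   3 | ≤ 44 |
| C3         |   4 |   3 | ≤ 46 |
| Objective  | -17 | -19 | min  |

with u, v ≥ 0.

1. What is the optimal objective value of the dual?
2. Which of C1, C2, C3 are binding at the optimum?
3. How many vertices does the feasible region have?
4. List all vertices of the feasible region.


1. -176
2. C1, C2
3. 4
4. (0, 0), (8.8, 0), (7, 3), (0, 4.4)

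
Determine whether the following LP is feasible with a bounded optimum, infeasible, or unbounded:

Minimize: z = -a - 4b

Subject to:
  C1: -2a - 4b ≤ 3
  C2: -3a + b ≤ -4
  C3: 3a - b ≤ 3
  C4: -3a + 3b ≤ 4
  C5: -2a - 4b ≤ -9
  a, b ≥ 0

Infeasible (no feasible solution exists)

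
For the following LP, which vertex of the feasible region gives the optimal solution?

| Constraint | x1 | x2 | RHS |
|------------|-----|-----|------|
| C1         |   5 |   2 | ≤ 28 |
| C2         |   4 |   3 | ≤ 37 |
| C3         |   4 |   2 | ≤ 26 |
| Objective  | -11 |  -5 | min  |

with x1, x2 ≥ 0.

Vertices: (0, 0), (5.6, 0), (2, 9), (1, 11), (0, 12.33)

Evaluate the objective at each vertex of the feasible region:
  z(0, 0) = 0
  z(5.6, 0) = -61.6
  z(2, 9) = -67  ←
  z(1, 11) = -66
  z(0, 12.33) = -61.67
The minimum is at x1 = 2, x2 = 9.

(2, 9)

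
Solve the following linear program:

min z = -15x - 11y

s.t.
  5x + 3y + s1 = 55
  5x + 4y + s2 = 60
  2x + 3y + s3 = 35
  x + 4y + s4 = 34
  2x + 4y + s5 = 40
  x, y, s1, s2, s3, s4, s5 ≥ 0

Evaluate the objective at each vertex of the feasible region:
  z(0, 0) = 0
  z(11, 0) = -165
  z(8, 5) = -175  ←
  z(6.667, 6.667) = -173.3
  z(6, 7) = -167
  z(0, 8.5) = -93.5
The minimum is at x = 8, y = 5.

x = 8, y = 5, z = -175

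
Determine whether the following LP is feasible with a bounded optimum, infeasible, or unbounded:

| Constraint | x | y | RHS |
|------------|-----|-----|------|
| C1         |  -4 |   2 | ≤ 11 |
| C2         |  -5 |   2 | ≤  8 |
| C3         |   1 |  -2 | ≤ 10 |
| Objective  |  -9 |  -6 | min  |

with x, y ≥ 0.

Unbounded (objective can decrease without bound)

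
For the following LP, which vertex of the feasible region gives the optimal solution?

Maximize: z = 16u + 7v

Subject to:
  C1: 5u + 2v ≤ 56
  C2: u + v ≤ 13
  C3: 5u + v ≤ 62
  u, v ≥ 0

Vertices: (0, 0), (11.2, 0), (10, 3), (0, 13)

Evaluate the objective at each vertex of the feasible region:
  z(0, 0) = 0
  z(11.2, 0) = 179.2
  z(10, 3) = 181  ←
  z(0, 13) = 91
The maximum is at u = 10, v = 3.

(10, 3)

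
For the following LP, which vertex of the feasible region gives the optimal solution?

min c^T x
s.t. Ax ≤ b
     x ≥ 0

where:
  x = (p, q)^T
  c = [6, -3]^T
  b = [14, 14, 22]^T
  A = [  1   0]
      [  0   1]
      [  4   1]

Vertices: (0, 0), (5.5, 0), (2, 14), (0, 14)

Evaluate the objective at each vertex of the feasible region:
  z(0, 0) = 0
  z(5.5, 0) = 33
  z(2, 14) = -30
  z(0, 14) = -42  ←
The minimum is at p = 0, q = 14.

(0, 14)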